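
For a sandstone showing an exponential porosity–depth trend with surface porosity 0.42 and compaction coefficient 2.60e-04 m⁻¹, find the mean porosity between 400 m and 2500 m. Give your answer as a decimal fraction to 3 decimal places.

Working in km (1 km = 1000 m; c in km⁻¹ = c in m⁻¹ × 1000):
⟨φ⟩ = (1/(z₂−z₁)) ∫ φ₀ e^(−cz) dz = φ₀·(e^(−c·z₁) − e^(−c·z₂)) / (c·(z₂−z₁))
e^(−0.26×0.4) = 0.9012; e^(−0.26×2.5) = 0.5220
⟨φ⟩ = 0.42 × (0.9012 − 0.5220) / (0.26 × 2.1) = 0.42 × 0.6945 = 0.2917

0.292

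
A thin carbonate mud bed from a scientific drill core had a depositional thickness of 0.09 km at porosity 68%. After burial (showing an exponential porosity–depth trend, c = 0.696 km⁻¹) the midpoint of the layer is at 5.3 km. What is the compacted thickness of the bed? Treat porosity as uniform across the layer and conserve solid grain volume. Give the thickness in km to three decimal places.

Porosity at 5.3 km: n = 0.68·exp(−0.696×5.3) = 0.0170
Solid-volume conservation: h(1−n) = h₀(1−n₀) ⇒ h = h₀·(1−n₀)/(1−n)
h = 0.09 × (1 − 0.68)/(1 − 0.0170) = 0.09 × 0.3255 = 0.0293 km

0.029 km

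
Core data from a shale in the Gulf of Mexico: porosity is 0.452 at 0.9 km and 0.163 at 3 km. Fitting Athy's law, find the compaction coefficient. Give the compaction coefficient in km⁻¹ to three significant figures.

Athy: φ(d) = φ₀ e^(−cd) ⇒ φ₁/φ₂ = e^{c(d₂−d₁)} ⇒ c = ln(φ₁/φ₂)/(d₂−d₁)
c = ln(0.452/0.163) / (3 − 0.9) = ln(2.773) / 2.1 = 1.0199 / 2.1 = 0.4857 km⁻¹

0.486 km⁻¹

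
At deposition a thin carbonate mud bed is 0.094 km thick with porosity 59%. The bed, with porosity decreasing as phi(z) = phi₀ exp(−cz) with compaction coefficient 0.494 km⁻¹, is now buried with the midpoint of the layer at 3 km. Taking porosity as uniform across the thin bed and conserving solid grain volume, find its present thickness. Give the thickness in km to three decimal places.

Porosity at 3 km: phi = 0.59·exp(−0.494×3) = 0.1340
Solid-volume conservation: h(1−phi) = h₀(1−phi₀) ⇒ h = h₀·(1−phi₀)/(1−phi)
h = 0.094 × (1 − 0.59)/(1 − 0.1340) = 0.094 × 0.4735 = 0.0445 km

0.045 km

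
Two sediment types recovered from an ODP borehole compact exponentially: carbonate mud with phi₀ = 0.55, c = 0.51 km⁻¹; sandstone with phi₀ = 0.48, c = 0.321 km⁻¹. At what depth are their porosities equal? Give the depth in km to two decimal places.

0.72 km

Set phi₀ₐ e^(−cₐZ) = phi₀ᵦ e^(−cᵦZ) ⇒ ln(phi₀ₐ/phi₀ᵦ) = (cₐ − cᵦ)·Z
Z = ln(0.55/0.48) / (0.51 − 0.321) = 0.1361 / 0.189 = 0.720 km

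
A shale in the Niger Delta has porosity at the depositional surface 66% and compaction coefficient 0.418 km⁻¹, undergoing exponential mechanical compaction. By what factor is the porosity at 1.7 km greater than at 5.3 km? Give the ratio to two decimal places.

n(z₁)/n(z₂) = e^(−β·z₁)/e^(−β·z₂) = e^{β(z₂−z₁)}
= exp(0.418 × 3.6) = exp(1.505) = 4.5033

4.50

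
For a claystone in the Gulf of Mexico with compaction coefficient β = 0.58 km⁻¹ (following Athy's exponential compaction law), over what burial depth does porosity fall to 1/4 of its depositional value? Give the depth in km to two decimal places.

φ/φ₀ = 1/4 ⇒ exp(−β·d) = 1/4 ⇒ d = ln(4) / β
d = 1.3863 / 0.58 = 2.390 km

2.39 km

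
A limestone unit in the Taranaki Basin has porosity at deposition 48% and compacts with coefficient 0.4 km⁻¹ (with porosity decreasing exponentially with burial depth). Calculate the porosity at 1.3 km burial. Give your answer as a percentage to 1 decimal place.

28.5%

n = n₀·exp(−β·z) = 0.48 × exp(−0.4 × 1.3) = 0.48 × exp(−0.52)
  = 0.48 × 0.5945 = 0.2854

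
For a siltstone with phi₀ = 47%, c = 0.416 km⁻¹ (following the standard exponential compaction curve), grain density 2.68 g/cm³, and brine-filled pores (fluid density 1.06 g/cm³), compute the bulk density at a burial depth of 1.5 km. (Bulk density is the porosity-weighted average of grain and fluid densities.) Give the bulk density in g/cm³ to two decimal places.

2.27 g/cm³

Porosity at depth: phi = 0.47·exp(−0.416×1.5) = 0.47×0.5358 = 0.2518
Bulk density: ρ_b = (1−phi)ρ_g + phi·ρ_f = 0.7482×2.68 + 0.2518×1.06
       = 2.005 + 0.267 = 2.272 g/cm³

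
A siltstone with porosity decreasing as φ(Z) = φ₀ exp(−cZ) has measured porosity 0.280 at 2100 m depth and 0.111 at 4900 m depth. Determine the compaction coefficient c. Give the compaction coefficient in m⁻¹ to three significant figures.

Working in km (1 km = 1000 m; c in km⁻¹ = c in m⁻¹ × 1000):
Athy: φ(Z) = φ₀ e^(−cZ) ⇒ φ₁/φ₂ = e^{c(Z₂−Z₁)} ⇒ c = ln(φ₁/φ₂)/(Z₂−Z₁)
c = ln(0.28/0.111) / (4.9 − 2.1) = ln(2.523) / 2.8 = 0.9253 / 2.8 = 0.3304 km⁻¹

0.000330 m⁻¹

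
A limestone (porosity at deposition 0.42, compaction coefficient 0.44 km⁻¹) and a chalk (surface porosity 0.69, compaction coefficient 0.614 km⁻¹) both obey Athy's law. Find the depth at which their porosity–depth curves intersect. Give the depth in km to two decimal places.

2.85 km

Set φ₀ₐ e^(−βₐd) = φ₀ᵦ e^(−βᵦd) ⇒ ln(φ₀ₐ/φ₀ᵦ) = (βₐ − βᵦ)·d
d = ln(0.42/0.69) / (0.44 − 0.614) = -0.4964 / -0.174 = 2.853 km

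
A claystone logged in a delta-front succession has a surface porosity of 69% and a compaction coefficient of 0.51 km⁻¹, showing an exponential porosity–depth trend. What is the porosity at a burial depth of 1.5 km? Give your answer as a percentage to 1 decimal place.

32.1%

φ = φ₀·exp(−c·Z) = 0.69 × exp(−0.51 × 1.5) = 0.69 × exp(−0.765)
  = 0.69 × 0.4653 = 0.3211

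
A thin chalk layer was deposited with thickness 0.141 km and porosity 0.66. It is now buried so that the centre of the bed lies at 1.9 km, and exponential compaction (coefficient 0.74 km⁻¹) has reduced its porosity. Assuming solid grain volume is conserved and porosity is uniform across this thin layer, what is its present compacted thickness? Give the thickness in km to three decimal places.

0.057 km

Porosity at 1.9 km: n = 0.66·exp(−0.74×1.9) = 0.1618
Solid-volume conservation: h(1−n) = h₀(1−n₀) ⇒ h = h₀·(1−n₀)/(1−n)
h = 0.141 × (1 − 0.66)/(1 − 0.1618) = 0.141 × 0.4056 = 0.0572 km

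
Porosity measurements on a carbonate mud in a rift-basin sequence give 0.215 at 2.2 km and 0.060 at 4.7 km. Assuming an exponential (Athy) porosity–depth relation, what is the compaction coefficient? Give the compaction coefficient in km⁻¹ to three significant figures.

Athy: φ(d) = φ₀ e^(−kd) ⇒ φ₁/φ₂ = e^{k(d₂−d₁)} ⇒ k = ln(φ₁/φ₂)/(d₂−d₁)
k = ln(0.215/0.06) / (4.7 − 2.2) = ln(3.583) / 2.5 = 1.2763 / 2.5 = 0.5105 km⁻¹

0.511 km⁻¹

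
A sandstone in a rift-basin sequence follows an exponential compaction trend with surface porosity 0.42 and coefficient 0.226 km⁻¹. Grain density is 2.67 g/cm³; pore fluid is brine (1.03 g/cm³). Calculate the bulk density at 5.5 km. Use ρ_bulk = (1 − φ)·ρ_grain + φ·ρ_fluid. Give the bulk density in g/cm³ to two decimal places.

2.47 g/cm³

Porosity at depth: φ = 0.42·exp(−0.226×5.5) = 0.42×0.2885 = 0.1212
Bulk density: ρ_b = (1−φ)ρ_g + φ·ρ_f = 0.8788×2.67 + 0.1212×1.03
       = 2.346 + 0.125 = 2.471 g/cm³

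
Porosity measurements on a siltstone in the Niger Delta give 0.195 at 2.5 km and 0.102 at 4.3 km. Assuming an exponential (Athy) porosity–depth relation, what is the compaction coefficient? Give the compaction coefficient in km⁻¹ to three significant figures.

0.360 km⁻¹

Athy: phi(z) = phi₀ e^(−kz) ⇒ phi₁/phi₂ = e^{k(z₂−z₁)} ⇒ k = ln(phi₁/phi₂)/(z₂−z₁)
k = ln(0.195/0.102) / (4.3 − 2.5) = ln(1.912) / 1.8 = 0.6480 / 1.8 = 0.36 km⁻¹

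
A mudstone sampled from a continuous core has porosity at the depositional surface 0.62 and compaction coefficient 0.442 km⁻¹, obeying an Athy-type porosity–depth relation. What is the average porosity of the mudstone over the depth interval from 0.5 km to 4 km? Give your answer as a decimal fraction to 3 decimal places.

⟨φ⟩ = (1/(Z₂−Z₁)) ∫ φ₀ e^(−kZ) dZ = φ₀·(e^(−k·Z₁) − e^(−k·Z₂)) / (k·(Z₂−Z₁))
e^(−0.442×0.5) = 0.8017; e^(−0.442×4) = 0.1707
⟨φ⟩ = 0.62 × (0.8017 − 0.1707) / (0.442 × 3.5) = 0.62 × 0.4079 = 0.2529

0.253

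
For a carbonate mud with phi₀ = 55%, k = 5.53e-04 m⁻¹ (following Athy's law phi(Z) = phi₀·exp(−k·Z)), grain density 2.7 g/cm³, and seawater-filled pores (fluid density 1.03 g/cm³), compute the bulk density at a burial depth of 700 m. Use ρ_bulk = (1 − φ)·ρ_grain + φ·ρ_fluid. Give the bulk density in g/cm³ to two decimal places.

2.08 g/cm³

Working in km (1 km = 1000 m; k in km⁻¹ = k in m⁻¹ × 1000):
Porosity at depth: phi = 0.55·exp(−0.553×0.7) = 0.55×0.6790 = 0.3735
Bulk density: ρ_b = (1−phi)ρ_g + phi·ρ_f = 0.6265×2.7 + 0.3735×1.03
       = 1.692 + 0.385 = 2.076 g/cm³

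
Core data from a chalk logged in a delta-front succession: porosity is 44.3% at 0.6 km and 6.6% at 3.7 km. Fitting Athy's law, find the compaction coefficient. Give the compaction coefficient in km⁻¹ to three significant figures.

0.614 km⁻¹

Athy: φ(d) = φ₀ e^(−kd) ⇒ φ₁/φ₂ = e^{k(d₂−d₁)} ⇒ k = ln(φ₁/φ₂)/(d₂−d₁)
k = ln(0.443/0.066) / (3.7 − 0.6) = ln(6.712) / 3.1 = 1.9039 / 3.1 = 0.6142 km⁻¹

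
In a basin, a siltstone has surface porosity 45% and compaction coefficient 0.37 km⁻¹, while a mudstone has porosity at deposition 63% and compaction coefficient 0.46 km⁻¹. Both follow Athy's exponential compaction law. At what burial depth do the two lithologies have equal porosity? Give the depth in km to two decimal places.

3.74 km

Set phi₀ₐ e^(−cₐZ) = phi₀ᵦ e^(−cᵦZ) ⇒ ln(phi₀ₐ/phi₀ᵦ) = (cₐ − cᵦ)·Z
Z = ln(0.45/0.63) / (0.37 − 0.46) = -0.3365 / -0.09 = 3.739 km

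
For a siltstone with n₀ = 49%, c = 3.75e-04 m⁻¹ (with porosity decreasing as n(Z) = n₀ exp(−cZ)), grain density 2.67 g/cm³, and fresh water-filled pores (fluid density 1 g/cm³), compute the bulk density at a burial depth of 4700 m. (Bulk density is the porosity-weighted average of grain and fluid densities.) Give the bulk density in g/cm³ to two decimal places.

2.53 g/cm³

Working in km (1 km = 1000 m; c in km⁻¹ = c in m⁻¹ × 1000):
Porosity at depth: n = 0.49·exp(−0.375×4.7) = 0.49×0.1716 = 0.0841
Bulk density: ρ_b = (1−n)ρ_g + n·ρ_f = 0.9159×2.67 + 0.0841×1
       = 2.445 + 0.084 = 2.530 g/cm³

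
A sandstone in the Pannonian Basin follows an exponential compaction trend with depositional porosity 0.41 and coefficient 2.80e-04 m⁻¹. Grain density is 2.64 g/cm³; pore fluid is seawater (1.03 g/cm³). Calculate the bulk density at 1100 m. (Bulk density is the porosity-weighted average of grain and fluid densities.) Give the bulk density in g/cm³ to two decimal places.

2.15 g/cm³

Working in km (1 km = 1000 m; k in km⁻¹ = k in m⁻¹ × 1000):
Porosity at depth: φ = 0.41·exp(−0.28×1.1) = 0.41×0.7349 = 0.3013
Bulk density: ρ_b = (1−φ)ρ_g + φ·ρ_f = 0.6987×2.64 + 0.3013×1.03
       = 1.845 + 0.310 = 2.155 g/cm³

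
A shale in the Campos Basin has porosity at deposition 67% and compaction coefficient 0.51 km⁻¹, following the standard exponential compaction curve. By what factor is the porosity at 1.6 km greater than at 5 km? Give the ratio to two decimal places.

n(z₁)/n(z₂) = e^(−k·z₁)/e^(−k·z₂) = e^{k(z₂−z₁)}
= exp(0.51 × 3.4) = exp(1.734) = 5.6633

5.66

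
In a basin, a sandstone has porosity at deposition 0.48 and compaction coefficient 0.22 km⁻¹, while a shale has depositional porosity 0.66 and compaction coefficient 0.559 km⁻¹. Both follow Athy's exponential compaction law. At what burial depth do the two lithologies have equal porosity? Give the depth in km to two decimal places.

Set n₀ₐ e^(−kₐZ) = n₀ᵦ e^(−kᵦZ) ⇒ ln(n₀ₐ/n₀ᵦ) = (kₐ − kᵦ)·Z
Z = ln(0.48/0.66) / (0.22 − 0.559) = -0.3185 / -0.339 = 0.939 km

0.94 km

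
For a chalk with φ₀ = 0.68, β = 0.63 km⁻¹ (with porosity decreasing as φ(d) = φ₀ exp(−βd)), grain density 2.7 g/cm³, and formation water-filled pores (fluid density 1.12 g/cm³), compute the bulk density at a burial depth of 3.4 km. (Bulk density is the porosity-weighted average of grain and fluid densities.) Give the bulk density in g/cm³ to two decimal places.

Porosity at depth: φ = 0.68·exp(−0.63×3.4) = 0.68×0.1174 = 0.0798
Bulk density: ρ_b = (1−φ)ρ_g + φ·ρ_f = 0.9202×2.7 + 0.0798×1.12
       = 2.484 + 0.089 = 2.574 g/cm³

2.57 g/cm³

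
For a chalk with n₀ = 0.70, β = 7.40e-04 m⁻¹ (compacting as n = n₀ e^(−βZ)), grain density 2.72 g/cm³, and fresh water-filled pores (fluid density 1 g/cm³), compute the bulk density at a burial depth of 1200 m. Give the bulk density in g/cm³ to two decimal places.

Working in km (1 km = 1000 m; β in km⁻¹ = β in m⁻¹ × 1000):
Porosity at depth: n = 0.7·exp(−0.74×1.2) = 0.7×0.4115 = 0.2880
Bulk density: ρ_b = (1−n)ρ_g + n·ρ_f = 0.7120×2.72 + 0.2880×1
       = 1.937 + 0.288 = 2.225 g/cm³

2.22 g/cm³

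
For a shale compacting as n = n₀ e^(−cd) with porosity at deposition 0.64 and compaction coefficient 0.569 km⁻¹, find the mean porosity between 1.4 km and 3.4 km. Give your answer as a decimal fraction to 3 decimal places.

0.172

⟨n⟩ = (1/(d₂−d₁)) ∫ n₀ e^(−cd) dd = n₀·(e^(−c·d₁) − e^(−c·d₂)) / (c·(d₂−d₁))
e^(−0.569×1.4) = 0.4509; e^(−0.569×3.4) = 0.1445
⟨n⟩ = 0.64 × (0.4509 − 0.1445) / (0.569 × 2) = 0.64 × 0.2692 = 0.1723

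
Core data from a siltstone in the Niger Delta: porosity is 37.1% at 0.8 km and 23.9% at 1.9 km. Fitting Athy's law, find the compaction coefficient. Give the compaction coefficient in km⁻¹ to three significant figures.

0.400 km⁻¹

Athy: phi(Z) = phi₀ e^(−kZ) ⇒ phi₁/phi₂ = e^{k(Z₂−Z₁)} ⇒ k = ln(phi₁/phi₂)/(Z₂−Z₁)
k = ln(0.371/0.239) / (1.9 − 0.8) = ln(1.552) / 1.1 = 0.4397 / 1.1 = 0.3998 km⁻¹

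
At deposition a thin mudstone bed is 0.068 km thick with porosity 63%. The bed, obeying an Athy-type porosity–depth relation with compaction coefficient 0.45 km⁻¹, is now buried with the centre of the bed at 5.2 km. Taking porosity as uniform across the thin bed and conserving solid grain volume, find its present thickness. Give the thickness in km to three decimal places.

Porosity at 5.2 km: phi = 0.63·exp(−0.45×5.2) = 0.0607
Solid-volume conservation: h(1−phi) = h₀(1−phi₀) ⇒ h = h₀·(1−phi₀)/(1−phi)
h = 0.068 × (1 − 0.63)/(1 − 0.0607) = 0.068 × 0.3939 = 0.0268 km

0.027 km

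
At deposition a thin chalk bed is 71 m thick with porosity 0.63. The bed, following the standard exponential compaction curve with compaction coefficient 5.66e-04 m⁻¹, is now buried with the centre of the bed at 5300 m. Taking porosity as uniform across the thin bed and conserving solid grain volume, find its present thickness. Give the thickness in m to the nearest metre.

Working in km (1 km = 1000 m; β in km⁻¹ = β in m⁻¹ × 1000):
Porosity at 5.3 km: phi = 0.63·exp(−0.566×5.3) = 0.0314
Solid-volume conservation: h(1−phi) = h₀(1−phi₀) ⇒ h = h₀·(1−phi₀)/(1−phi)
h = 0.071 × (1 − 0.63)/(1 − 0.0314) = 0.071 × 0.3820 = 0.0271 km

27 m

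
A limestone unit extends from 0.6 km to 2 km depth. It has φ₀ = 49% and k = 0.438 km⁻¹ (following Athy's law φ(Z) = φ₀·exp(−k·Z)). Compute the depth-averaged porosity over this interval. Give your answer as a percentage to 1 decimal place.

⟨φ⟩ = (1/(Z₂−Z₁)) ∫ φ₀ e^(−kZ) dZ = φ₀·(e^(−k·Z₁) − e^(−k·Z₂)) / (k·(Z₂−Z₁))
e^(−0.438×0.6) = 0.7689; e^(−0.438×2) = 0.4164
⟨φ⟩ = 0.49 × (0.7689 − 0.4164) / (0.438 × 1.4) = 0.49 × 0.5748 = 0.2816

28.2%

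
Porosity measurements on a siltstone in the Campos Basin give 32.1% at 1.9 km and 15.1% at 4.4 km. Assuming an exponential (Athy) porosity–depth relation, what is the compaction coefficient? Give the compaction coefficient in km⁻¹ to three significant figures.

0.302 km⁻¹

Athy: n(z) = n₀ e^(−cz) ⇒ n₁/n₂ = e^{c(z₂−z₁)} ⇒ c = ln(n₁/n₂)/(z₂−z₁)
c = ln(0.321/0.151) / (4.4 − 1.9) = ln(2.126) / 2.5 = 0.7542 / 2.5 = 0.3017 km⁻¹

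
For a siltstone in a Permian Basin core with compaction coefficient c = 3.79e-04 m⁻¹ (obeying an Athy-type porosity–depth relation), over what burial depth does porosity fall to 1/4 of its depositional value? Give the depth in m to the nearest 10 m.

Working in km (1 km = 1000 m; c in km⁻¹ = c in m⁻¹ × 1000):
n/n₀ = 1/4 ⇒ exp(−c·d) = 1/4 ⇒ d = ln(4) / c
d = 1.3863 / 0.379 = 3.658 km

3660 m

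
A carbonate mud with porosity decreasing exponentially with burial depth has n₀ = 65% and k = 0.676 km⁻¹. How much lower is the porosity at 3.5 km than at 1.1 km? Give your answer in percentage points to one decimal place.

n(1.1) = 0.65·e^(−0.676×1.1) = 0.3090
n(3.5) = 0.65·e^(−0.676×3.5) = 0.0610
Δn = 0.3090 − 0.0610 = 0.2480

24.8 percentage points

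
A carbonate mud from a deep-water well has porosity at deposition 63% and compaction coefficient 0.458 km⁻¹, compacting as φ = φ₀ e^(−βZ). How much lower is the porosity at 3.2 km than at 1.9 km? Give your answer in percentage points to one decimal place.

11.8 percentage points

φ(1.9) = 0.63·e^(−0.458×1.9) = 0.2639
φ(3.2) = 0.63·e^(−0.458×3.2) = 0.1455
Δφ = 0.2639 − 0.1455 = 0.1184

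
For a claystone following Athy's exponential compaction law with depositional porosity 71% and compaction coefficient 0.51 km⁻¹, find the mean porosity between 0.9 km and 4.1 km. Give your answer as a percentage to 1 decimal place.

22.1%

⟨n⟩ = (1/(d₂−d₁)) ∫ n₀ e^(−cd) dd = n₀·(e^(−c·d₁) − e^(−c·d₂)) / (c·(d₂−d₁))
e^(−0.51×0.9) = 0.6319; e^(−0.51×4.1) = 0.1236
⟨n⟩ = 0.71 × (0.6319 − 0.1236) / (0.51 × 3.2) = 0.71 × 0.3115 = 0.2212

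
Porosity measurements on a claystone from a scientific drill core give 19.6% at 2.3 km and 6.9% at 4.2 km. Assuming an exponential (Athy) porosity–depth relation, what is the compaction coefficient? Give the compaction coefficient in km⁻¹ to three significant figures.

Athy: phi(d) = phi₀ e^(−cd) ⇒ phi₁/phi₂ = e^{c(d₂−d₁)} ⇒ c = ln(phi₁/phi₂)/(d₂−d₁)
c = ln(0.196/0.069) / (4.2 − 2.3) = ln(2.841) / 1.9 = 1.0440 / 1.9 = 0.5495 km⁻¹

0.549 km⁻¹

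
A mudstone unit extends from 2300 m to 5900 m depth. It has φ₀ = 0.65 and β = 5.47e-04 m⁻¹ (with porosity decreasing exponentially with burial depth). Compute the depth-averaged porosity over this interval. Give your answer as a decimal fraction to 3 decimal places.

0.081

Working in km (1 km = 1000 m; β in km⁻¹ = β in m⁻¹ × 1000):
⟨φ⟩ = (1/(d₂−d₁)) ∫ φ₀ e^(−βd) dd = φ₀·(e^(−β·d₁) − e^(−β·d₂)) / (β·(d₂−d₁))
e^(−0.547×2.3) = 0.2842; e^(−0.547×5.9) = 0.0397
⟨φ⟩ = 0.65 × (0.2842 − 0.0397) / (0.547 × 3.6) = 0.65 × 0.1242 = 0.0807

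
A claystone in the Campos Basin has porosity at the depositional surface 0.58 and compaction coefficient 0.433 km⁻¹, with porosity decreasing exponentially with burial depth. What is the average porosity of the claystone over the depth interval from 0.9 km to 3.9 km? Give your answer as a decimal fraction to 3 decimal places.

0.220

⟨n⟩ = (1/(Z₂−Z₁)) ∫ n₀ e^(−kZ) dZ = n₀·(e^(−k·Z₁) − e^(−k·Z₂)) / (k·(Z₂−Z₁))
e^(−0.433×0.9) = 0.6773; e^(−0.433×3.9) = 0.1848
⟨n⟩ = 0.58 × (0.6773 − 0.1848) / (0.433 × 3) = 0.58 × 0.3791 = 0.2199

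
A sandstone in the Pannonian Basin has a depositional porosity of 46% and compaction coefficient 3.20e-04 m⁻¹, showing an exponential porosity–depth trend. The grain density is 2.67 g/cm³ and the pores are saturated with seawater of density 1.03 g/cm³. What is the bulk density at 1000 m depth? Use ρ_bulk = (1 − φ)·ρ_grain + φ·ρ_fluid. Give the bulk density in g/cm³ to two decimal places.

2.12 g/cm³

Working in km (1 km = 1000 m; k in km⁻¹ = k in m⁻¹ × 1000):
Porosity at depth: φ = 0.46·exp(−0.32×1) = 0.46×0.7261 = 0.3340
Bulk density: ρ_b = (1−φ)ρ_g + φ·ρ_f = 0.6660×2.67 + 0.3340×1.03
       = 1.778 + 0.344 = 2.122 g/cm³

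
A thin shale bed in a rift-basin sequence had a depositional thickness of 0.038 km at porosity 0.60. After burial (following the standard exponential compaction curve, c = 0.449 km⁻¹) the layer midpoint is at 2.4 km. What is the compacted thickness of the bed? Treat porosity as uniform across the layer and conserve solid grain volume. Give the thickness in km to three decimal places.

Porosity at 2.4 km: n = 0.6·exp(−0.449×2.4) = 0.2042
Solid-volume conservation: h(1−n) = h₀(1−n₀) ⇒ h = h₀·(1−n₀)/(1−n)
h = 0.038 × (1 − 0.6)/(1 − 0.2042) = 0.038 × 0.5027 = 0.0191 km

0.019 km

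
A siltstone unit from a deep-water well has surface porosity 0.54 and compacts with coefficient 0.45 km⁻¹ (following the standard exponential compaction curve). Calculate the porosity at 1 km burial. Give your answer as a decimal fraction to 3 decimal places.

phi = phi₀·exp(−k·Z) = 0.54 × exp(−0.45 × 1) = 0.54 × exp(−0.45)
  = 0.54 × 0.6376 = 0.3443

0.344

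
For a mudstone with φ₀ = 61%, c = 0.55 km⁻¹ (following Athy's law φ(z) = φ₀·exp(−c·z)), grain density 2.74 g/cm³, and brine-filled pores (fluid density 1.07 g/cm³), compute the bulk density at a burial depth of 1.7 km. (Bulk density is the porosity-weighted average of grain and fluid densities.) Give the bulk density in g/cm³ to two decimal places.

2.34 g/cm³

Porosity at depth: φ = 0.61·exp(−0.55×1.7) = 0.61×0.3926 = 0.2395
Bulk density: ρ_b = (1−φ)ρ_g + φ·ρ_f = 0.7605×2.74 + 0.2395×1.07
       = 2.084 + 0.256 = 2.340 g/cm³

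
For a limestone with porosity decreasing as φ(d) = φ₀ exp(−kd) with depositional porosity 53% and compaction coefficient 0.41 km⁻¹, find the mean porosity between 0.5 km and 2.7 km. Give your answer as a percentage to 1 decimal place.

28.4%

⟨φ⟩ = (1/(d₂−d₁)) ∫ φ₀ e^(−kd) dd = φ₀·(e^(−k·d₁) − e^(−k·d₂)) / (k·(d₂−d₁))
e^(−0.41×0.5) = 0.8146; e^(−0.41×2.7) = 0.3305
⟨φ⟩ = 0.53 × (0.8146 − 0.3305) / (0.41 × 2.2) = 0.53 × 0.5367 = 0.2844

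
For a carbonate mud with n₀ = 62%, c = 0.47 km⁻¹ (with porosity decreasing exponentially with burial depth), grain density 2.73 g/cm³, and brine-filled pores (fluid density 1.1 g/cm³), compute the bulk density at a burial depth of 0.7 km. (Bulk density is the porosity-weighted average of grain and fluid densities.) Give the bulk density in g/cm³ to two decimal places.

2.00 g/cm³

Porosity at depth: n = 0.62·exp(−0.47×0.7) = 0.62×0.7196 = 0.4462
Bulk density: ρ_b = (1−n)ρ_g + n·ρ_f = 0.5538×2.73 + 0.4462×1.1
       = 1.512 + 0.491 = 2.003 g/cm³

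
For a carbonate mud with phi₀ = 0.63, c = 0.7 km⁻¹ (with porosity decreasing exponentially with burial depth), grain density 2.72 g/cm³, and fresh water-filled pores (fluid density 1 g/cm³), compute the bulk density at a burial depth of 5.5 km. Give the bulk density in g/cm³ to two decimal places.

2.70 g/cm³

Porosity at depth: phi = 0.63·exp(−0.7×5.5) = 0.63×0.0213 = 0.0134
Bulk density: ρ_b = (1−phi)ρ_g + phi·ρ_f = 0.9866×2.72 + 0.0134×1
       = 2.684 + 0.013 = 2.697 g/cm³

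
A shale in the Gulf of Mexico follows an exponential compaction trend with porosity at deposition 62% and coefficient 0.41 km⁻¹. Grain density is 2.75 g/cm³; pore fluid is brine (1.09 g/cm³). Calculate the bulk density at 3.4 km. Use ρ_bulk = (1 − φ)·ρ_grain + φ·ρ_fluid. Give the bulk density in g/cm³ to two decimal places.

Porosity at depth: phi = 0.62·exp(−0.41×3.4) = 0.62×0.2481 = 0.1538
Bulk density: ρ_b = (1−phi)ρ_g + phi·ρ_f = 0.8462×2.75 + 0.1538×1.09
       = 2.327 + 0.168 = 2.495 g/cm³

2.49 g/cm³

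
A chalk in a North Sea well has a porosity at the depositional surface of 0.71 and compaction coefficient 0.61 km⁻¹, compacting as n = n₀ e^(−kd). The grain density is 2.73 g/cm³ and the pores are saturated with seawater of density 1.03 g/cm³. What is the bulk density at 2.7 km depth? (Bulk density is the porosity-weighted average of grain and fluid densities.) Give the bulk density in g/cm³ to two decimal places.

2.50 g/cm³

Porosity at depth: n = 0.71·exp(−0.61×2.7) = 0.71×0.1926 = 0.1368
Bulk density: ρ_b = (1−n)ρ_g + n·ρ_f = 0.8632×2.73 + 0.1368×1.03
       = 2.357 + 0.141 = 2.497 g/cm³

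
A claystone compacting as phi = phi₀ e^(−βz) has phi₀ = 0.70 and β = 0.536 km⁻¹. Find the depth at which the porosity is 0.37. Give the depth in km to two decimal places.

Invert Athy's law: z = ln(phi₀/phi) / β
z = ln(0.7/0.37) / 0.536 = ln(1.892) / 0.536 = 0.6376 / 0.536 = 1.190 km

1.19 km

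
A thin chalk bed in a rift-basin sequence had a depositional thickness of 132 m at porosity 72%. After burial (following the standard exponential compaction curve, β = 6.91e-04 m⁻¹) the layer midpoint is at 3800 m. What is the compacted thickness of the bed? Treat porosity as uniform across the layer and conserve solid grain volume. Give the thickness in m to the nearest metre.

Working in km (1 km = 1000 m; β in km⁻¹ = β in m⁻¹ × 1000):
Porosity at 3.8 km: n = 0.72·exp(−0.691×3.8) = 0.0521
Solid-volume conservation: h(1−n) = h₀(1−n₀) ⇒ h = h₀·(1−n₀)/(1−n)
h = 0.132 × (1 − 0.72)/(1 − 0.0521) = 0.132 × 0.2954 = 0.0390 km

39 m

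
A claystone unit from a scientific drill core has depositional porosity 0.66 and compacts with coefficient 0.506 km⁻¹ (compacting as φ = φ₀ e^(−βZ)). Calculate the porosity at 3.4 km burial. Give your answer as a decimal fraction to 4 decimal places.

φ = φ₀·exp(−β·Z) = 0.66 × exp(−0.506 × 3.4) = 0.66 × exp(−1.72)
  = 0.66 × 0.1790 = 0.1181

0.1181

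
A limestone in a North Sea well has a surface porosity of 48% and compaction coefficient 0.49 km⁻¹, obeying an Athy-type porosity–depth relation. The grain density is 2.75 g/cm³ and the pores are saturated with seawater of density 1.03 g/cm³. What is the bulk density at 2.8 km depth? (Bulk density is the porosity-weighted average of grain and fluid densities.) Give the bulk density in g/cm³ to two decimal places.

2.54 g/cm³

Porosity at depth: φ = 0.48·exp(−0.49×2.8) = 0.48×0.2536 = 0.1217
Bulk density: ρ_b = (1−φ)ρ_g + φ·ρ_f = 0.8783×2.75 + 0.1217×1.03
       = 2.415 + 0.125 = 2.541 g/cm³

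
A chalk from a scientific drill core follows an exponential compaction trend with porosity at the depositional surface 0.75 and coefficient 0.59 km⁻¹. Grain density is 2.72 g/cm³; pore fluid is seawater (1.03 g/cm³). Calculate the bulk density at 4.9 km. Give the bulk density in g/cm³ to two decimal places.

Porosity at depth: φ = 0.75·exp(−0.59×4.9) = 0.75×0.0555 = 0.0416
Bulk density: ρ_b = (1−φ)ρ_g + φ·ρ_f = 0.9584×2.72 + 0.0416×1.03
       = 2.607 + 0.043 = 2.650 g/cm³

2.65 g/cm³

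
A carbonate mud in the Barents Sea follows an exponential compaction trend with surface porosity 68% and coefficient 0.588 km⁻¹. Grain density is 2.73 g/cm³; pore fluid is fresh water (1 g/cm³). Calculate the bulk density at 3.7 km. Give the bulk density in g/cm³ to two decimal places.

Porosity at depth: phi = 0.68·exp(−0.588×3.7) = 0.68×0.1135 = 0.0772
Bulk density: ρ_b = (1−phi)ρ_g + phi·ρ_f = 0.9228×2.73 + 0.0772×1
       = 2.519 + 0.077 = 2.596 g/cm³

2.60 g/cm³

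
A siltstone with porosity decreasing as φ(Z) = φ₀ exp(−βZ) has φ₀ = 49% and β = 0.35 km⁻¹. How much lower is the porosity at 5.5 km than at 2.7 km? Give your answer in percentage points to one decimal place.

φ(2.7) = 0.49·e^(−0.35×2.7) = 0.1905
φ(5.5) = 0.49·e^(−0.35×5.5) = 0.0715
Δφ = 0.1905 − 0.0715 = 0.1190

11.9 percentage points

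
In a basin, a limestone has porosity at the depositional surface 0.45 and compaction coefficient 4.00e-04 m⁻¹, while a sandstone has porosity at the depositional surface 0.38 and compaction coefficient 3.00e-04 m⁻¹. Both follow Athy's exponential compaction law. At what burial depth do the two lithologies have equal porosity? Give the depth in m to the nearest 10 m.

Working in km (1 km = 1000 m; c in km⁻¹ = c in m⁻¹ × 1000):
Set n₀ₐ e^(−cₐd) = n₀ᵦ e^(−cᵦd) ⇒ ln(n₀ₐ/n₀ᵦ) = (cₐ − cᵦ)·d
d = ln(0.45/0.38) / (0.4 − 0.3) = 0.1691 / 0.1 = 1.691 km

1690 m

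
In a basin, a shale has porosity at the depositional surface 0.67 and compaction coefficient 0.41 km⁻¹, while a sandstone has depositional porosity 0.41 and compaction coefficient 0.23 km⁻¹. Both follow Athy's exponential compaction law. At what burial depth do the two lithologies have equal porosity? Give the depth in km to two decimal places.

Set n₀ₐ e^(−kₐz) = n₀ᵦ e^(−kᵦz) ⇒ ln(n₀ₐ/n₀ᵦ) = (kₐ − kᵦ)·z
z = ln(0.67/0.41) / (0.41 − 0.23) = 0.4911 / 0.18 = 2.728 km

2.73 km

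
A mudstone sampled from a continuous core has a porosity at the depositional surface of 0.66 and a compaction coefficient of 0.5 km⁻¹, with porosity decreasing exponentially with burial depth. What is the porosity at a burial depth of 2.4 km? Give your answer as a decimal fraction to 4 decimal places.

0.1988

n = n₀·exp(−β·d) = 0.66 × exp(−0.5 × 2.4) = 0.66 × exp(−1.2)
  = 0.66 × 0.3012 = 0.1988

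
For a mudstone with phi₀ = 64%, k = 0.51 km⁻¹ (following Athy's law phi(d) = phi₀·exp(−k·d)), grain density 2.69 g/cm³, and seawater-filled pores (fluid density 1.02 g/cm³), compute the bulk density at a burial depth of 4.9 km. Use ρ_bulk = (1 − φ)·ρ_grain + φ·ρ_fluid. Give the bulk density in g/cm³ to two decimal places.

Porosity at depth: phi = 0.64·exp(−0.51×4.9) = 0.64×0.0822 = 0.0526
Bulk density: ρ_b = (1−phi)ρ_g + phi·ρ_f = 0.9474×2.69 + 0.0526×1.02
       = 2.549 + 0.054 = 2.602 g/cm³

2.60 g/cm³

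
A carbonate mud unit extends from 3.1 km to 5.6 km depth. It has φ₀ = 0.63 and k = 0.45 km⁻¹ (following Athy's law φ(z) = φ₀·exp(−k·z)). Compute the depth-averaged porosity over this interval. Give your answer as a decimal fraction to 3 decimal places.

0.094

⟨φ⟩ = (1/(z₂−z₁)) ∫ φ₀ e^(−kz) dz = φ₀·(e^(−k·z₁) − e^(−k·z₂)) / (k·(z₂−z₁))
e^(−0.45×3.1) = 0.2478; e^(−0.45×5.6) = 0.0805
⟨φ⟩ = 0.63 × (0.2478 − 0.0805) / (0.45 × 2.5) = 0.63 × 0.1488 = 0.0937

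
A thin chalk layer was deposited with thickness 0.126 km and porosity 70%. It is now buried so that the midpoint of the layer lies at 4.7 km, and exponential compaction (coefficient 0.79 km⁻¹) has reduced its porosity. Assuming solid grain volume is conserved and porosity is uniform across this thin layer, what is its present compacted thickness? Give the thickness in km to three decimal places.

Porosity at 4.7 km: n = 0.7·exp(−0.79×4.7) = 0.0171
Solid-volume conservation: h(1−n) = h₀(1−n₀) ⇒ h = h₀·(1−n₀)/(1−n)
h = 0.126 × (1 − 0.7)/(1 − 0.0171) = 0.126 × 0.3052 = 0.0385 km

0.038 km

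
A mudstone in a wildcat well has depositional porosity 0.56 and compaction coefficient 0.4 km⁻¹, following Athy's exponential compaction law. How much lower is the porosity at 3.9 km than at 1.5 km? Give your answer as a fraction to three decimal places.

φ(1.5) = 0.56·e^(−0.4×1.5) = 0.3073
φ(3.9) = 0.56·e^(−0.4×3.9) = 0.1177
Δφ = 0.3073 − 0.1177 = 0.1897

0.190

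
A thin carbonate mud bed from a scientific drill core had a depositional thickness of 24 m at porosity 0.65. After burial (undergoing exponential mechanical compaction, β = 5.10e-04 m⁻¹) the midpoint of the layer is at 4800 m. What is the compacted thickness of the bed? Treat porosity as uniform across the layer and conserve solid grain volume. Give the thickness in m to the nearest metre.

Working in km (1 km = 1000 m; β in km⁻¹ = β in m⁻¹ × 1000):
Porosity at 4.8 km: phi = 0.65·exp(−0.51×4.8) = 0.0562
Solid-volume conservation: h(1−phi) = h₀(1−phi₀) ⇒ h = h₀·(1−phi₀)/(1−phi)
h = 0.024 × (1 − 0.65)/(1 − 0.0562) = 0.024 × 0.3708 = 0.0089 km

9 m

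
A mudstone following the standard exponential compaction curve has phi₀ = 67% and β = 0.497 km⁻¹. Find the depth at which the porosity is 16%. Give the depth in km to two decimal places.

Invert Athy's law: z = ln(phi₀/phi) / β
z = ln(0.67/0.16) / 0.497 = ln(4.188) / 0.497 = 1.4321 / 0.497 = 2.881 km

2.88 km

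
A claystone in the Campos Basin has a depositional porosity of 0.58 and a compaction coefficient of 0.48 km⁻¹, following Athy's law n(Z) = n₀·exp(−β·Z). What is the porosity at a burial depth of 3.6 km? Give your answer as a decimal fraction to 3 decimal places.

n = n₀·exp(−β·Z) = 0.58 × exp(−0.48 × 3.6) = 0.58 × exp(−1.728)
  = 0.58 × 0.1776 = 0.1030

0.103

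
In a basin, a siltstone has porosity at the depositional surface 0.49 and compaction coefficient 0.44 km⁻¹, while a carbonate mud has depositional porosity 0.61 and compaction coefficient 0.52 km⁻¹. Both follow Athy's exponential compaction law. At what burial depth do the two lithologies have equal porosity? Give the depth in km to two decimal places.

2.74 km

Set n₀ₐ e^(−kₐZ) = n₀ᵦ e^(−kᵦZ) ⇒ ln(n₀ₐ/n₀ᵦ) = (kₐ − kᵦ)·Z
Z = ln(0.49/0.61) / (0.44 − 0.52) = -0.2191 / -0.08 = 2.738 km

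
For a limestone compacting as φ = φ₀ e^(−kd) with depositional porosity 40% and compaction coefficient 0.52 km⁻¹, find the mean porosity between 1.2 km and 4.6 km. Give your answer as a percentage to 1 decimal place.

⟨φ⟩ = (1/(d₂−d₁)) ∫ φ₀ e^(−kd) dd = φ₀·(e^(−k·d₁) − e^(−k·d₂)) / (k·(d₂−d₁))
e^(−0.52×1.2) = 0.5358; e^(−0.52×4.6) = 0.0914
⟨φ⟩ = 0.4 × (0.5358 − 0.0914) / (0.52 × 3.4) = 0.4 × 0.2513 = 0.1005

10.1%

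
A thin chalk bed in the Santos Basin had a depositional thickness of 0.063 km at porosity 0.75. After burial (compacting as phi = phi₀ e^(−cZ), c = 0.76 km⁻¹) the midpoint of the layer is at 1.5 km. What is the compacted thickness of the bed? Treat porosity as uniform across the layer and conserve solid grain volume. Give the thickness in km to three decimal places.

Porosity at 1.5 km: phi = 0.75·exp(−0.76×1.5) = 0.2399
Solid-volume conservation: h(1−phi) = h₀(1−phi₀) ⇒ h = h₀·(1−phi₀)/(1−phi)
h = 0.063 × (1 − 0.75)/(1 − 0.2399) = 0.063 × 0.3289 = 0.0207 km

0.021 km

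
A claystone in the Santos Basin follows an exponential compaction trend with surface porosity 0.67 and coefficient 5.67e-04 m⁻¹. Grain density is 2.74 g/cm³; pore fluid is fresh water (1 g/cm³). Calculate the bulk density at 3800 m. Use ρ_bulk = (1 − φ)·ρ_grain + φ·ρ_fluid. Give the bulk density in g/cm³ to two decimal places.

Working in km (1 km = 1000 m; β in km⁻¹ = β in m⁻¹ × 1000):
Porosity at depth: phi = 0.67·exp(−0.567×3.8) = 0.67×0.1159 = 0.0777
Bulk density: ρ_b = (1−phi)ρ_g + phi·ρ_f = 0.9223×2.74 + 0.0777×1
       = 2.527 + 0.078 = 2.605 g/cm³

2.60 g/cm³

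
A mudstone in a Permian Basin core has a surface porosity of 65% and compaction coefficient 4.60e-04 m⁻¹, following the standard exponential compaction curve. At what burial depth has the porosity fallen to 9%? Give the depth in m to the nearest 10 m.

4300 m

Working in km (1 km = 1000 m; k in km⁻¹ = k in m⁻¹ × 1000):
Invert Athy's law: d = ln(n₀/n) / k
d = ln(0.65/0.09) / 0.46 = ln(7.222) / 0.46 = 1.9772 / 0.46 = 4.298 km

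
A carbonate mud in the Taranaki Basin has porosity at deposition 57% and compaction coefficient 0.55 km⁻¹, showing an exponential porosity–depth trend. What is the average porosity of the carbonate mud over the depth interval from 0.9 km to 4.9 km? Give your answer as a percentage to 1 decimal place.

14.0%

⟨phi⟩ = (1/(d₂−d₁)) ∫ phi₀ e^(−βd) dd = phi₀·(e^(−β·d₁) − e^(−β·d₂)) / (β·(d₂−d₁))
e^(−0.55×0.9) = 0.6096; e^(−0.55×4.9) = 0.0675
⟨phi⟩ = 0.57 × (0.6096 − 0.0675) / (0.55 × 4) = 0.57 × 0.2464 = 0.1404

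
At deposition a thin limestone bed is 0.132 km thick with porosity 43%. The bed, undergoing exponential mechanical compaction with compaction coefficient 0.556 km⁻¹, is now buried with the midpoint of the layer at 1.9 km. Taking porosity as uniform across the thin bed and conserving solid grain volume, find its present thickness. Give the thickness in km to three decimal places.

0.088 km

Porosity at 1.9 km: φ = 0.43·exp(−0.556×1.9) = 0.1495
Solid-volume conservation: h(1−φ) = h₀(1−φ₀) ⇒ h = h₀·(1−φ₀)/(1−φ)
h = 0.132 × (1 − 0.43)/(1 − 0.1495) = 0.132 × 0.6702 = 0.0885 km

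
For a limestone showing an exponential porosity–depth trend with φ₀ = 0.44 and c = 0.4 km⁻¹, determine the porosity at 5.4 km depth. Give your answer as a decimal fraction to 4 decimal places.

φ = φ₀·exp(−c·z) = 0.44 × exp(−0.4 × 5.4) = 0.44 × exp(−2.16)
  = 0.44 × 0.1153 = 0.0507

0.0507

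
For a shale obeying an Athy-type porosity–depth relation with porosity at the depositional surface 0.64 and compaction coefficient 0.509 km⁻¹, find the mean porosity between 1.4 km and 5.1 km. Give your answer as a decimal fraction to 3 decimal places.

⟨n⟩ = (1/(z₂−z₁)) ∫ n₀ e^(−kz) dz = n₀·(e^(−k·z₁) − e^(−k·z₂)) / (k·(z₂−z₁))
e^(−0.509×1.4) = 0.4904; e^(−0.509×5.1) = 0.0746
⟨n⟩ = 0.64 × (0.4904 − 0.0746) / (0.509 × 3.7) = 0.64 × 0.2208 = 0.1413

0.141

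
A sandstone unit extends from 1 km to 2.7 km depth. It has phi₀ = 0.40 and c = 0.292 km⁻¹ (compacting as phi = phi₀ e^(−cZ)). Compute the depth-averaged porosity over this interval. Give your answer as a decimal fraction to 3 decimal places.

⟨phi⟩ = (1/(Z₂−Z₁)) ∫ phi₀ e^(−cZ) dZ = phi₀·(e^(−c·Z₁) − e^(−c·Z₂)) / (c·(Z₂−Z₁))
e^(−0.292×1) = 0.7468; e^(−0.292×2.7) = 0.4546
⟨phi⟩ = 0.4 × (0.7468 − 0.4546) / (0.292 × 1.7) = 0.4 × 0.5886 = 0.2355

0.235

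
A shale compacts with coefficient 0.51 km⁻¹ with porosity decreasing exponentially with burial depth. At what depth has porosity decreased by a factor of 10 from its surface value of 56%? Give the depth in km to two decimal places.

4.51 km

phi/phi₀ = 1/10 ⇒ exp(−c·z) = 1/10 ⇒ z = ln(10) / c
z = 2.3026 / 0.51 = 4.515 km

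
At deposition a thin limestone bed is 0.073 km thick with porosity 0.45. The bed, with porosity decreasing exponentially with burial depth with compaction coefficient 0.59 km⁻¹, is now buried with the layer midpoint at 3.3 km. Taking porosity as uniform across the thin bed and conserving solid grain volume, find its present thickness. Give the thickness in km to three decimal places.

Porosity at 3.3 km: n = 0.45·exp(−0.59×3.3) = 0.0642
Solid-volume conservation: h(1−n) = h₀(1−n₀) ⇒ h = h₀·(1−n₀)/(1−n)
h = 0.073 × (1 − 0.45)/(1 − 0.0642) = 0.073 × 0.5877 = 0.0429 km

0.043 km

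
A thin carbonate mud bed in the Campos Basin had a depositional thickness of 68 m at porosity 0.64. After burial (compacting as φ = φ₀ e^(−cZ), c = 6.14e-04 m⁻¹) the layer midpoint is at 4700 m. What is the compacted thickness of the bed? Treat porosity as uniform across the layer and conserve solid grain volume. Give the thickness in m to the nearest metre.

Working in km (1 km = 1000 m; c in km⁻¹ = c in m⁻¹ × 1000):
Porosity at 4.7 km: φ = 0.64·exp(−0.614×4.7) = 0.0357
Solid-volume conservation: h(1−φ) = h₀(1−φ₀) ⇒ h = h₀·(1−φ₀)/(1−φ)
h = 0.068 × (1 − 0.64)/(1 − 0.0357) = 0.068 × 0.3733 = 0.0254 km

25 m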